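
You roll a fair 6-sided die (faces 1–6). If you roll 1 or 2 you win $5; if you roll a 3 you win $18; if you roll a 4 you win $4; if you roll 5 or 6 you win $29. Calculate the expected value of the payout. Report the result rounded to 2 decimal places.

$15.00

E[payout] = (1/6)·4 + (1/3)·5 + (1/6)·18 + (1/3)·29 = 15
≈ $15.00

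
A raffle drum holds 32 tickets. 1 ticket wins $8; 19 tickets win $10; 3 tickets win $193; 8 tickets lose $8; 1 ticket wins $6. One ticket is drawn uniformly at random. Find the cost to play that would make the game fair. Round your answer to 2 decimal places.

E[payout] = (1/32)·8 + (19/32)·10 + (3/32)·193 + (8/32)·(-8) + (1/32)·6 = 719/32
Fair fee = E[payout] = 719/32 ≈ $22.47

$22.47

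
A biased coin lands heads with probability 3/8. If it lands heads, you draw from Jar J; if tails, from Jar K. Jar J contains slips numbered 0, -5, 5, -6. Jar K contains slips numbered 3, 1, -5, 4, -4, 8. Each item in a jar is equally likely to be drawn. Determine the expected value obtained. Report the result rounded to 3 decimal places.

0.167

E[X | Jar J] = (0 − 5 + 5 − 6)/4 = -3/2
E[X | Jar K] = (3 + 1 − 5 + 4 − 4 + 8)/6 = 7/6
E[X] = (3/8)·(-3/2) + (5/8)·7/6 = 1/6 ≈ 0.167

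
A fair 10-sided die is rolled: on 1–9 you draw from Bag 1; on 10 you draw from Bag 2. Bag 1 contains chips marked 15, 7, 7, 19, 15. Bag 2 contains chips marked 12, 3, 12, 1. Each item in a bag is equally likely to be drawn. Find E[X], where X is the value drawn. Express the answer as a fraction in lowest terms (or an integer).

E[X | Bag 1] = (15 + 7 + 7 + 19 + 15)/5 = 63/5
E[X | Bag 2] = (12 + 3 + 12 + 1)/4 = 7
E[X] = (9/10)·63/5 + (1/10)·7 = 301/25

301/25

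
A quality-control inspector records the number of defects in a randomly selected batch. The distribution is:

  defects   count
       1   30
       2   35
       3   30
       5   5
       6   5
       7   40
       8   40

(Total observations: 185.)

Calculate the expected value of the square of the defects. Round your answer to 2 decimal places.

Total = 185, so P(defects=1) = 30/185, etc.
E[X²] = (6/37)·1 + (7/37)·4 + (6/37)·9 + (1/37)·25 + (1/37)·36 + (8/37)·49 + (8/37)·64
     = 1053/37 ≈ 28.46

28.46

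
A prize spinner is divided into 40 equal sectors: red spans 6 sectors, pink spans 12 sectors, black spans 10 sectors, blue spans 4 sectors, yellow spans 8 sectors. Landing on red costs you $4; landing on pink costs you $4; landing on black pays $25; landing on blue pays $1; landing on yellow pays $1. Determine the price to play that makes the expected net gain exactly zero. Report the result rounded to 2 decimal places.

$4.75

E[payout] = (6/40)·(-4) + (12/40)·(-4) + (10/40)·25 + (4/40)·1 + (8/40)·1 = 19/4
Fair fee = E[payout] = 19/4 ≈ $4.75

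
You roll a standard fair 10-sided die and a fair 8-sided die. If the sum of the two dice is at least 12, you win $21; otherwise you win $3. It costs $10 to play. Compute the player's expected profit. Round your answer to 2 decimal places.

E[payout] = (13/20)·3 + (7/20)·21 = 93/10
Expected profit = 93/10 − 10 = -7/10 ≈ -$0.70

-$0.70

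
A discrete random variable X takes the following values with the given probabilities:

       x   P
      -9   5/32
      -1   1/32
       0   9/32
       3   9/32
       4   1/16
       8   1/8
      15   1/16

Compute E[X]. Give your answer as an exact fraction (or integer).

E[X] = (5/32)·(-9) + (1/32)·(-1) + (9/32)·0 + (9/32)·3 + (1/16)·4 + (1/8)·8 + (1/16)·15
     = 51/32

51/32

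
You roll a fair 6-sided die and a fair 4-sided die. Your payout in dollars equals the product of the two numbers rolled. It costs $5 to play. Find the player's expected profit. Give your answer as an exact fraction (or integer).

Distribution of the product of the two numbers rolled: 1 w.p. 1/24, 2 w.p. 1/12, 3 w.p. 1/12, 4 w.p. 1/8, 5 w.p. 1/24, 6 w.p. 1/8, …
E[payout] = (1/24)·1 + (1/12)·2 + (1/12)·3 + (1/8)·4 + (1/24)·5 + (1/8)·6 + (1/12)·8 + (1/24)·9 + (1/24)·10 + (1/8)·12 + (1/24)·15 + (1/24)·16 + (1/24)·18 + (1/24)·20 + (1/24)·24 = 35/4
Expected profit = 35/4 − 5 = 15/4

15/4 dollars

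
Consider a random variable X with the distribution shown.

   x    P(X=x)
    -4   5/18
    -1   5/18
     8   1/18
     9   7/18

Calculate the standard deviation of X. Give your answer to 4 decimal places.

5.7660

E[X] = 23/9, E[X²] = 358/9
Var(X) = E[X²] − (E[X])² = 358/9 − 529/81 = 2693/81
SD(X) = √(2693/81) ≈ 5.7660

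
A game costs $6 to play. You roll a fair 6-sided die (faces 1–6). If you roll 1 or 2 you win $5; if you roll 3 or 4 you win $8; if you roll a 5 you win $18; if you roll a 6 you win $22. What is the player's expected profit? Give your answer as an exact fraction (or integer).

$5

E[payout] = (1/3)·5 + (1/3)·8 + (1/6)·18 + (1/6)·22 = 11
Expected profit = 11 − 6 = 5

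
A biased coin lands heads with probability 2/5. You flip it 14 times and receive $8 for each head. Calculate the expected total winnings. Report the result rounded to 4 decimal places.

$44.8000

E[#heads] = 14·2/5 = 28/5 (linearity over flips).
E[winnings] = 8·28/5 = 224/5.
≈ 44.8000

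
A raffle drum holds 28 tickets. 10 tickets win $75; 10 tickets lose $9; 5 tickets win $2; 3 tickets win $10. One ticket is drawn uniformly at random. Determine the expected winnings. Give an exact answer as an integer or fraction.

E[payout] = (10/28)·75 + (10/28)·(-9) + (5/28)·2 + (3/28)·10 = 25

$25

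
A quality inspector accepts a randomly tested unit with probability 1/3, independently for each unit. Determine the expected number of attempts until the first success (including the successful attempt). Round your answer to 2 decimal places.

3.00

For a geometric distribution, E[trials] = 1/p = 1/(1/3) = 3.
≈ 3.00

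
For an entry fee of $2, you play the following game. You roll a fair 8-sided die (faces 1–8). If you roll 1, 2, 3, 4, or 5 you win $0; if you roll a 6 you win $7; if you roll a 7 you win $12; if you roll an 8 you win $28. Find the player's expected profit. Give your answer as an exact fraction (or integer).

31/8 dollars

E[payout] = (5/8)·0 + (1/8)·7 + (1/8)·12 + (1/8)·28 = 47/8
Expected profit = 47/8 − 2 = 31/8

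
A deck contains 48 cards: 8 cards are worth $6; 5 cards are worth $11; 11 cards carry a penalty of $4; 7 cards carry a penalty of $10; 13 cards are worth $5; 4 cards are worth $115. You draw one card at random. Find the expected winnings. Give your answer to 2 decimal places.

$10.71

E[payout] = (8/48)·6 + (5/48)·11 + (11/48)·(-4) + (7/48)·(-10) + (13/48)·5 + (4/48)·115 = 257/24
≈ $10.71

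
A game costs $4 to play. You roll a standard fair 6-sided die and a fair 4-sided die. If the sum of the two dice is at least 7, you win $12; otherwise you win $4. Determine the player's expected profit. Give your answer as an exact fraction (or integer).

E[payout] = (7/12)·4 + (5/12)·12 = 22/3
Expected profit = 22/3 − 4 = 10/3

10/3 dollars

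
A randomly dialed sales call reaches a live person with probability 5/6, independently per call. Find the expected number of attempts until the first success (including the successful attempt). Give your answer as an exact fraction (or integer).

6/5

For a geometric distribution, E[trials] = 1/p = 1/(5/6) = 6/5.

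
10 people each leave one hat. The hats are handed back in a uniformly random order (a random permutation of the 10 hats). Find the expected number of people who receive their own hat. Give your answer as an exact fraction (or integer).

1

Let Xᵢ = 1 if person i gets their own hat. For each i, P(Xᵢ=1) = 1/10.
By linearity of expectation, E[X₁+…+X_10] = 10·(1/10) = 1.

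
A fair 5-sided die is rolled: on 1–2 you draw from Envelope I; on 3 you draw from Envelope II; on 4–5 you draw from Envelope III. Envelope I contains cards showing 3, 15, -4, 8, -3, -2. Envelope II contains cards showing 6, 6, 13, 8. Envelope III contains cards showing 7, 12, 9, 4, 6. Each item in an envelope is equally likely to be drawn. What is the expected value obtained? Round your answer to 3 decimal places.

5.823

E[X | Envelope I] = (3 + 15 − 4 + 8 − 3 − 2)/6 = 17/6
E[X | Envelope II] = (6 + 6 + 13 + 8)/4 = 33/4
E[X | Envelope III] = (7 + 12 + 9 + 4 + 6)/5 = 38/5
E[X] = (2/5)·17/6 + (1/5)·33/4 + (2/5)·38/5 = 1747/300 ≈ 5.823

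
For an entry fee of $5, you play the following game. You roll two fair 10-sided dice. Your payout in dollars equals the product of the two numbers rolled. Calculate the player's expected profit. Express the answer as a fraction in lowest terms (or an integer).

Distribution of the product of the two numbers rolled: 1 w.p. 1/100, 2 w.p. 1/50, 3 w.p. 1/50, 4 w.p. 3/100, 5 w.p. 1/50, 6 w.p. 1/25, …
E[payout] = (1/100)·1 + (1/50)·2 + (1/50)·3 + (3/100)·4 + (1/50)·5 + (1/25)·6 + (1/50)·7 + (1/25)·8 + (3/100)·9 + (1/25)·10 + (1/25)·12 + (1/50)·14 + (1/50)·15 + (3/100)·16 + (1/25)·18 + (1/25)·20 + (1/50)·21 + (1/25)·24 + (1/100)·25 + (1/50)·27 + (1/50)·28 + (1/25)·30 + (1/50)·32 + (1/50)·35 + (3/100)·36 + (1/25)·40 + (1/50)·42 + (1/50)·45 + (1/50)·48 + (1/100)·49 + (1/50)·50 + (1/50)·54 + (1/50)·56 + (1/50)·60 + (1/50)·63 + (1/100)·64 + (1/50)·70 + (1/50)·72 + (1/50)·80 + (1/100)·81 + (1/50)·90 + (1/100)·100 = 121/4
Expected profit = 121/4 − 5 = 101/4

101/4 dollars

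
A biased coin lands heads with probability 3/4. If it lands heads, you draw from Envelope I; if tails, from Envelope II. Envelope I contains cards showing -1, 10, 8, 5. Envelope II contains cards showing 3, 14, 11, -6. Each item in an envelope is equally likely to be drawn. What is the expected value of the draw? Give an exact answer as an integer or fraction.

11/2

E[X | Envelope I] = (-1 + 10 + 8 + 5)/4 = 11/2
E[X | Envelope II] = (3 + 14 + 11 − 6)/4 = 11/2
E[X] = (3/4)·11/2 + (1/4)·11/2 = 11/2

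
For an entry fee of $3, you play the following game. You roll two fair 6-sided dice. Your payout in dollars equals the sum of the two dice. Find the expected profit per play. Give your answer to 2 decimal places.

$4.00

Distribution of the sum of the two dice: 2 w.p. 1/36, 3 w.p. 1/18, 4 w.p. 1/12, 5 w.p. 1/9, 6 w.p. 5/36, 7 w.p. 1/6, …
E[payout] = (1/36)·2 + (1/18)·3 + (1/12)·4 + (1/9)·5 + (5/36)·6 + (1/6)·7 + (5/36)·8 + (1/9)·9 + (1/12)·10 + (1/18)·11 + (1/36)·12 = 7
Expected profit = 7 − 3 = 4 ≈ $4.00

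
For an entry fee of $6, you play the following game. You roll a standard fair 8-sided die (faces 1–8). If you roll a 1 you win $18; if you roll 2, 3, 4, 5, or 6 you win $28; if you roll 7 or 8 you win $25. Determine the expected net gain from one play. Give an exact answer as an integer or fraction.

$20

E[payout] = (1/8)·18 + (1/4)·25 + (5/8)·28 = 26
Expected profit = 26 − 6 = 20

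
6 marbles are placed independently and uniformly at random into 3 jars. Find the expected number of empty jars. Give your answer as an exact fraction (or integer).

64/243

Let Xⱼ=1 if jar j is empty. P(Xⱼ=1) = ((3-1)/3)^6 = 64/729.
By linearity, E[#empty] = 3·64/729 = 64/243.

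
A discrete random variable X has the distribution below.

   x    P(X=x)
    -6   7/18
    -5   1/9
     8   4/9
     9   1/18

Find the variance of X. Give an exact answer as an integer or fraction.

1741/36

E[X] = (7/18)·(-6) + (1/9)·(-5) + (4/9)·8 + (1/18)·9 = 7/6
E[X²] = (7/18)·36 + (1/9)·25 + (4/9)·64 + (1/18)·81 = 895/18
Var(X) = 895/18 − (7/6)² = 1741/36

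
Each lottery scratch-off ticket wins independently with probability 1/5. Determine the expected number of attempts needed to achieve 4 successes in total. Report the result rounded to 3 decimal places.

20.000

By linearity (sum of 4 independent geometric waits), E[trials] = 4/p = 4/(1/5) = 20.
≈ 20.000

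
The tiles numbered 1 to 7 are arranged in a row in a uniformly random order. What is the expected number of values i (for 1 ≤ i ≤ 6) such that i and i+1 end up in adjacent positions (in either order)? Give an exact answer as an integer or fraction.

For each i ∈ {1,…,6}, let Xᵢ = 1 if i and i+1 are adjacent. P(Xᵢ=1) = 2·(7−1)!/7! = 2/7.
By linearity, E[ΣXᵢ] = (6)·(2/7) = 12/7.

12/7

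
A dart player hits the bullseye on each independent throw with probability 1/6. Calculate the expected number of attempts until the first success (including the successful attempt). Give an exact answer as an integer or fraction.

For a geometric distribution, E[trials] = 1/p = 1/(1/6) = 6.

6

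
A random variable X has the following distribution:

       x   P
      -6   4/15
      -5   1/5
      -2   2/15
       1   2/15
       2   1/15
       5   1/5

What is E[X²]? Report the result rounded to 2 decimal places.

E[X²] = (4/15)·36 + (1/5)·25 + (2/15)·4 + (2/15)·1 + (1/15)·4 + (1/5)·25
     = 308/15 ≈ 20.53

20.53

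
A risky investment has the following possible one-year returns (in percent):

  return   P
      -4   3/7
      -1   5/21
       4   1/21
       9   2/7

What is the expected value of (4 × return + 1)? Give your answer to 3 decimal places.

4.238

E[4x+1] = (3/7)·(-15) + (5/21)·(-3) + (1/21)·17 + (2/7)·37
     = 89/21 ≈ 4.238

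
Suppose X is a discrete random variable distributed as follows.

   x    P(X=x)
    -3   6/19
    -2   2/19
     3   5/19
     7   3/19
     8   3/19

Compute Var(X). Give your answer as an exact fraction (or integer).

E[X] = (6/19)·(-3) + (2/19)·(-2) + (5/19)·3 + (3/19)·7 + (3/19)·8 = 2
E[X²] = (6/19)·9 + (2/19)·4 + (5/19)·9 + (3/19)·49 + (3/19)·64 = 446/19
Var(X) = 446/19 − (2)² = 370/19

370/19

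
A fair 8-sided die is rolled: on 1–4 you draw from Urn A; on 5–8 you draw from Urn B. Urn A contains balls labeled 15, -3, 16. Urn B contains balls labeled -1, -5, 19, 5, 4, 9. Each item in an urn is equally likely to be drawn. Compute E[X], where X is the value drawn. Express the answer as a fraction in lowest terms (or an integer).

29/4

E[X | Urn A] = (15 − 3 + 16)/3 = 28/3
E[X | Urn B] = (-1 − 5 + 19 + 5 + 4 + 9)/6 = 31/6
E[X] = (1/2)·28/3 + (1/2)·31/6 = 29/4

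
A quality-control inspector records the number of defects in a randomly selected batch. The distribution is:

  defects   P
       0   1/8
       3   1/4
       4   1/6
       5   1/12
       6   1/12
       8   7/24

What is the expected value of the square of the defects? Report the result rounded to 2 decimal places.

E[X²] = (1/8)·0 + (1/4)·9 + (1/6)·16 + (1/12)·25 + (1/12)·36 + (7/24)·64
     = 86/3 ≈ 28.67

28.67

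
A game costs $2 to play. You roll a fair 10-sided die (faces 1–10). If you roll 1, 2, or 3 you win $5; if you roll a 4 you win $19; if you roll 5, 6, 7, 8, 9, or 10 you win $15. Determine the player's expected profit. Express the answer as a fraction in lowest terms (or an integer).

52/5 dollars

E[payout] = (3/10)·5 + (3/5)·15 + (1/10)·19 = 62/5
Expected profit = 62/5 − 2 = 52/5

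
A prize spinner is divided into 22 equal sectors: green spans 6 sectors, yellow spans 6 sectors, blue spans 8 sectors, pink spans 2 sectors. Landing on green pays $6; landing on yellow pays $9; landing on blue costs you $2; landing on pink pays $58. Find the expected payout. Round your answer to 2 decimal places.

$8.64

E[payout] = (6/22)·6 + (6/22)·9 + (8/22)·(-2) + (2/22)·58 = 95/11
≈ $8.64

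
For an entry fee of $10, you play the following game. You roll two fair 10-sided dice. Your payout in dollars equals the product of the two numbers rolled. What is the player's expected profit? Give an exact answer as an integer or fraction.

Distribution of the product of the two numbers rolled: 1 w.p. 1/100, 2 w.p. 1/50, 3 w.p. 1/50, 4 w.p. 3/100, 5 w.p. 1/50, 6 w.p. 1/25, …
E[payout] = (1/100)·1 + (1/50)·2 + (1/50)·3 + (3/100)·4 + (1/50)·5 + (1/25)·6 + (1/50)·7 + (1/25)·8 + (3/100)·9 + (1/25)·10 + (1/25)·12 + (1/50)·14 + (1/50)·15 + (3/100)·16 + (1/25)·18 + (1/25)·20 + (1/50)·21 + (1/25)·24 + (1/100)·25 + (1/50)·27 + (1/50)·28 + (1/25)·30 + (1/50)·32 + (1/50)·35 + (3/100)·36 + (1/25)·40 + (1/50)·42 + (1/50)·45 + (1/50)·48 + (1/100)·49 + (1/50)·50 + (1/50)·54 + (1/50)·56 + (1/50)·60 + (1/50)·63 + (1/100)·64 + (1/50)·70 + (1/50)·72 + (1/50)·80 + (1/100)·81 + (1/50)·90 + (1/100)·100 = 121/4
Expected profit = 121/4 − 10 = 81/4

81/4 dollars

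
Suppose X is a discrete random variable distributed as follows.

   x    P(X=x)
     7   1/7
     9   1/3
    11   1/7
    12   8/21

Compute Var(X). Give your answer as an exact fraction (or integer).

E[X] = (1/7)·7 + (1/3)·9 + (1/7)·11 + (8/21)·12 = 71/7
E[X²] = (1/7)·49 + (1/3)·81 + (1/7)·121 + (8/21)·144 = 743/7
Var(X) = 743/7 − (71/7)² = 160/49

160/49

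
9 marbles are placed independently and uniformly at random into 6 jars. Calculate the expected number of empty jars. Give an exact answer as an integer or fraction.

1953125/1679616

Let Xⱼ=1 if jar j is empty. P(Xⱼ=1) = ((6-1)/6)^9 = 1953125/10077696.
By linearity, E[#empty] = 6·1953125/10077696 = 1953125/1679616.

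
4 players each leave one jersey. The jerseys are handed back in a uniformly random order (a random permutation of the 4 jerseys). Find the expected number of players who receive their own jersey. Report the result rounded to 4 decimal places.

1.0000

Let Xᵢ = 1 if person i gets their own jersey. For each i, P(Xᵢ=1) = 1/4.
By linearity of expectation, E[X₁+…+X_4] = 4·(1/4) = 1.
≈ 1.0000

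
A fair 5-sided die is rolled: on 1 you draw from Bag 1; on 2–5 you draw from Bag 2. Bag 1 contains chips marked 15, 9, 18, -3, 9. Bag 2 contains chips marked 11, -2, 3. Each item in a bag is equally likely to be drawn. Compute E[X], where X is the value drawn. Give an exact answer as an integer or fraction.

E[X | Bag 1] = (15 + 9 + 18 − 3 + 9)/5 = 48/5
E[X | Bag 2] = (11 − 2 + 3)/3 = 4
E[X] = (1/5)·48/5 + (4/5)·4 = 128/25

128/25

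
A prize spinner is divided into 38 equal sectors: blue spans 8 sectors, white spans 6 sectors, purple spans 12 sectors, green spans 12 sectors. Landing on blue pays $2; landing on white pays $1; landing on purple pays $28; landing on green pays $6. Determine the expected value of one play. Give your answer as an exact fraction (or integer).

E[payout] = (8/38)·2 + (6/38)·1 + (12/38)·28 + (12/38)·6 = 215/19

215/19 dollars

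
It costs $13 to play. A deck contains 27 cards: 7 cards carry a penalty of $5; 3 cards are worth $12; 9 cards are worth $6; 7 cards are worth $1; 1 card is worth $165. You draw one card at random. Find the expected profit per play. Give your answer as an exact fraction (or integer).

-124/27 dollars

E[payout] = (7/27)·(-5) + (3/27)·12 + (9/27)·6 + (7/27)·1 + (1/27)·165 = 227/27
Expected profit = 227/27 − 13 = -124/27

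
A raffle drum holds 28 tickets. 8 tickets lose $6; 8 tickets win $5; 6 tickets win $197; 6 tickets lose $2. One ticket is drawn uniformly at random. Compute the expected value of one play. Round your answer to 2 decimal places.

E[payout] = (8/28)·(-6) + (8/28)·5 + (6/28)·197 + (6/28)·(-2) = 83/2
≈ $41.50

$41.50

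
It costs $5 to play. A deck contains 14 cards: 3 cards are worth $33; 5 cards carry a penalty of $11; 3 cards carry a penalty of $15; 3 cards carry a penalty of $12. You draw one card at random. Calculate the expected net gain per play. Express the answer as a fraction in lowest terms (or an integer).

-107/14 dollars

E[payout] = (3/14)·33 + (5/14)·(-11) + (3/14)·(-15) + (3/14)·(-12) = -37/14
Expected profit = -37/14 − 5 = -107/14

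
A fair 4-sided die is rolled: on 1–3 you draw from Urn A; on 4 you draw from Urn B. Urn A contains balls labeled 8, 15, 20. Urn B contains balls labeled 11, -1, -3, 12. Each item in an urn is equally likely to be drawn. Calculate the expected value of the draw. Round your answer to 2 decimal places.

E[X | Urn A] = (8 + 15 + 20)/3 = 43/3
E[X | Urn B] = (11 − 1 − 3 + 12)/4 = 19/4
E[X] = (3/4)·43/3 + (1/4)·19/4 = 191/16 ≈ 11.94

11.94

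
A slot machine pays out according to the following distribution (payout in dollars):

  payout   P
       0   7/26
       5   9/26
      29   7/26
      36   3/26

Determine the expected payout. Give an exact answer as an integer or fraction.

E[X] = (7/26)·0 + (9/26)·5 + (7/26)·29 + (3/26)·36
     = 178/13

178/13 dollars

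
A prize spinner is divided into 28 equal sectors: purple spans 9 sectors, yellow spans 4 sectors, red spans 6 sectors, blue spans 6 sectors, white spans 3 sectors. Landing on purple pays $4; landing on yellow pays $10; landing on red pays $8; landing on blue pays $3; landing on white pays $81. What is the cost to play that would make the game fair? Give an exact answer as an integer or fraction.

55/4 dollars

E[payout] = (9/28)·4 + (4/28)·10 + (6/28)·8 + (6/28)·3 + (3/28)·81 = 55/4
Fair fee = E[payout] = 55/4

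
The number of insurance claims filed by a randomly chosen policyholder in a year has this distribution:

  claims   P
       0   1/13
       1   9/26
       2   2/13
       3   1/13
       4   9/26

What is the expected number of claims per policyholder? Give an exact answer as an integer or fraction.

E[X] = (1/13)·0 + (9/26)·1 + (2/13)·2 + (1/13)·3 + (9/26)·4
     = 59/26

59/26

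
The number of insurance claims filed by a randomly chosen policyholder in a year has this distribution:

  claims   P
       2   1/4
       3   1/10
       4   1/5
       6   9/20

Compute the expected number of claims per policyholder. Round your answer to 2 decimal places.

E[X] = (1/4)·2 + (1/10)·3 + (1/5)·4 + (9/20)·6
     = 43/10 ≈ 4.30

4.30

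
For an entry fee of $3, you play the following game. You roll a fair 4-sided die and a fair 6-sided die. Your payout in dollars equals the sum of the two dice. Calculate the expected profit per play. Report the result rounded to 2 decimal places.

Distribution of the sum of the two dice: 2 w.p. 1/24, 3 w.p. 1/12, 4 w.p. 1/8, 5 w.p. 1/6, 6 w.p. 1/6, 7 w.p. 1/6, …
E[payout] = (1/24)·2 + (1/12)·3 + (1/8)·4 + (1/6)·5 + (1/6)·6 + (1/6)·7 + (1/8)·8 + (1/12)·9 + (1/24)·10 = 6
Expected profit = 6 − 3 = 3 ≈ $3.00

$3.00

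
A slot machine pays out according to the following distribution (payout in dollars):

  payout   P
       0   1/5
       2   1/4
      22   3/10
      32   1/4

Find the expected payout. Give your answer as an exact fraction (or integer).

E[X] = (1/5)·0 + (1/4)·2 + (3/10)·22 + (1/4)·32
     = 151/10

151/10 dollars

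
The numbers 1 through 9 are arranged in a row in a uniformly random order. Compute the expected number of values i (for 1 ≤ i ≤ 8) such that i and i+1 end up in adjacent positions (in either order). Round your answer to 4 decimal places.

1.7778

For each i ∈ {1,…,8}, let Xᵢ = 1 if i and i+1 are adjacent. P(Xᵢ=1) = 2·(9−1)!/9! = 2/9.
By linearity, E[ΣXᵢ] = (8)·(2/9) = 16/9.
≈ 1.7778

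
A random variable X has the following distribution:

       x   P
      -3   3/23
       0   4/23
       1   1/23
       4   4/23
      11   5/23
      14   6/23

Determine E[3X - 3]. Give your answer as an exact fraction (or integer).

372/23

E[3x-3] = (3/23)·(-12) + (4/23)·(-3) + (1/23)·0 + (4/23)·9 + (5/23)·30 + (6/23)·39
     = 372/23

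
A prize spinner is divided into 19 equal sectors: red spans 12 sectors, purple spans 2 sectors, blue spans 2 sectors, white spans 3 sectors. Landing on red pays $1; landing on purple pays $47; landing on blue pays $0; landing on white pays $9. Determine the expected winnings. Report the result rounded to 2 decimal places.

E[payout] = (12/19)·1 + (2/19)·47 + (2/19)·0 + (3/19)·9 = 7
≈ $7.00

$7.00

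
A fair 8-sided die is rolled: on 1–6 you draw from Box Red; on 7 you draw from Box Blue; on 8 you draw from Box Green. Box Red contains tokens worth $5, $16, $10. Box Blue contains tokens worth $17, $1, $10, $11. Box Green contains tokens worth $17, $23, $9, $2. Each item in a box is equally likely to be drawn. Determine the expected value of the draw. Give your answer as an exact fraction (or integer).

169/16 dollars

E[X | Box Red] = (5 + 16 + 10)/3 = 31/3
E[X | Box Blue] = (17 + 1 + 10 + 11)/4 = 39/4
E[X | Box Green] = (17 + 23 + 9 + 2)/4 = 51/4
E[X] = (3/4)·31/3 + (1/8)·39/4 + (1/8)·51/4 = 169/16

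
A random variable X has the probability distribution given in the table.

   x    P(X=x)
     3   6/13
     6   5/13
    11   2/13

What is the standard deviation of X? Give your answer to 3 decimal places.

E[X] = 70/13, E[X²] = 476/13
Var(X) = E[X²] − (E[X])² = 476/13 − 4900/169 = 1288/169
SD(X) = √(1288/169) ≈ 2.761

2.761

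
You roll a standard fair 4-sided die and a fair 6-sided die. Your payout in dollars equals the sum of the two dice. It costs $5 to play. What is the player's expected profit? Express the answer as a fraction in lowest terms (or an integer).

$1

Distribution of the sum of the two dice: 2 w.p. 1/24, 3 w.p. 1/12, 4 w.p. 1/8, 5 w.p. 1/6, 6 w.p. 1/6, 7 w.p. 1/6, …
E[payout] = (1/24)·2 + (1/12)·3 + (1/8)·4 + (1/6)·5 + (1/6)·6 + (1/6)·7 + (1/8)·8 + (1/12)·9 + (1/24)·10 = 6
Expected profit = 6 − 5 = 1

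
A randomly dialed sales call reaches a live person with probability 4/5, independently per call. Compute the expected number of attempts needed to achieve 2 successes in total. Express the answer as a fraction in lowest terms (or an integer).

By linearity (sum of 2 independent geometric waits), E[trials] = 2/p = 2/(4/5) = 5/2.

5/2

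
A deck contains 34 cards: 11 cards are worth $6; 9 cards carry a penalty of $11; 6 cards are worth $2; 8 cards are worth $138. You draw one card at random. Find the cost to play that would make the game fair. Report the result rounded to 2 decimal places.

E[payout] = (11/34)·6 + (9/34)·(-11) + (6/34)·2 + (8/34)·138 = 1083/34
Fair fee = E[payout] = 1083/34 ≈ $31.85

$31.85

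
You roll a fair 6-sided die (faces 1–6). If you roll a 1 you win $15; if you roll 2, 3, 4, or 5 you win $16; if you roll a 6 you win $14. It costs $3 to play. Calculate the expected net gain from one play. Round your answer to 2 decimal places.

E[payout] = (1/6)·14 + (1/6)·15 + (2/3)·16 = 31/2
Expected profit = 31/2 − 3 = 25/2 ≈ $12.50

$12.50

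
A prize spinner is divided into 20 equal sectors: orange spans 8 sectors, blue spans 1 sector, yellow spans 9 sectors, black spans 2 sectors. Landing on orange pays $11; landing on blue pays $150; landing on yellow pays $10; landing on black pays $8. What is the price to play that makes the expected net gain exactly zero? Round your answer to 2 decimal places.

E[payout] = (8/20)·11 + (1/20)·150 + (9/20)·10 + (2/20)·8 = 86/5
Fair fee = E[payout] = 86/5 ≈ $17.20

$17.20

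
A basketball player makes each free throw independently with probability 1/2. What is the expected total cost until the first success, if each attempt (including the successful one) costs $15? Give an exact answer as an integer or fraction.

E[#attempts] = 1/p = 2; E[cost] = 15·2 = 30.

$30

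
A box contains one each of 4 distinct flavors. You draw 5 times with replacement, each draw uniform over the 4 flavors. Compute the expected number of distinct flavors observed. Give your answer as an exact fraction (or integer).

781/256

Let Xⱼ=1 if type j appears at least once. P(Xⱼ=1) = 1 − ((4−1)/4)^5 = 781/1024.
E[#distinct] = 4·781/1024 = 781/256.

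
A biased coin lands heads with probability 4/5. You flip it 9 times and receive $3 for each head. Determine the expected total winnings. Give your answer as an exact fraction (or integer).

108/5 dollars

E[#heads] = 9·4/5 = 36/5 (linearity over flips).
E[winnings] = 3·36/5 = 108/5.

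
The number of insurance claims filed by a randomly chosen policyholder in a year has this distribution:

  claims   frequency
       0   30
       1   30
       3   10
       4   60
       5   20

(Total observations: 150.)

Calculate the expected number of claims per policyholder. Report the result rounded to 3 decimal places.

Total = 150, so P(claims=0) = 30/150, etc.
E[X] = (1/5)·0 + (1/5)·1 + (1/15)·3 + (2/5)·4 + (2/15)·5
     = 8/3 ≈ 2.667

2.667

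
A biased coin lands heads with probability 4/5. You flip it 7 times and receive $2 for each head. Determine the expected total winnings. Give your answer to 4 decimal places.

E[#heads] = 7·4/5 = 28/5 (linearity over flips).
E[winnings] = 2·28/5 = 56/5.
≈ 11.2000

$11.2000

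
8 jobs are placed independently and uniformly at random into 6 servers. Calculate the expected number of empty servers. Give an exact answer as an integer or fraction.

Let Xⱼ=1 if server j is empty. P(Xⱼ=1) = ((6-1)/6)^8 = 390625/1679616.
By linearity, E[#empty] = 6·390625/1679616 = 390625/279936.

390625/279936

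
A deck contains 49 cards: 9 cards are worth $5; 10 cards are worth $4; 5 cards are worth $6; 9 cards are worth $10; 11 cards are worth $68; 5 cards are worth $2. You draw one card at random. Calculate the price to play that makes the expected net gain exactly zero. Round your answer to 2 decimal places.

E[payout] = (9/49)·5 + (10/49)·4 + (5/49)·6 + (9/49)·10 + (11/49)·68 + (5/49)·2 = 963/49
Fair fee = E[payout] = 963/49 ≈ $19.65

$19.65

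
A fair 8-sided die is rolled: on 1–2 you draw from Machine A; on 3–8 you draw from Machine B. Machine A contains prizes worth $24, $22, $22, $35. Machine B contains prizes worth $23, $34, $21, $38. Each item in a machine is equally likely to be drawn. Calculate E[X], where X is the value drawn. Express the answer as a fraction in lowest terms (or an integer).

451/16 dollars

E[X | Machine A] = (24 + 22 + 22 + 35)/4 = 103/4
E[X | Machine B] = (23 + 34 + 21 + 38)/4 = 29
E[X] = (1/4)·103/4 + (3/4)·29 = 451/16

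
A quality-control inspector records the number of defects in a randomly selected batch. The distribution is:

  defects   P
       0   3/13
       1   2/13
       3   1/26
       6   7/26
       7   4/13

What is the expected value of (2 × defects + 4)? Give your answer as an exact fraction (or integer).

157/13

E[2x+4] = (3/13)·4 + (2/13)·6 + (1/26)·10 + (7/26)·16 + (4/13)·18
     = 157/13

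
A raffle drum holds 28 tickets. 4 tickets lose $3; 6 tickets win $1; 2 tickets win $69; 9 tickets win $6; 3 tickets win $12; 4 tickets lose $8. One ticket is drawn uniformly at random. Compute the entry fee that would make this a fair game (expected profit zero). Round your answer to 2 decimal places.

$6.79

E[payout] = (4/28)·(-3) + (6/28)·1 + (2/28)·69 + (9/28)·6 + (3/28)·12 + (4/28)·(-8) = 95/14
Fair fee = E[payout] = 95/14 ≈ $6.79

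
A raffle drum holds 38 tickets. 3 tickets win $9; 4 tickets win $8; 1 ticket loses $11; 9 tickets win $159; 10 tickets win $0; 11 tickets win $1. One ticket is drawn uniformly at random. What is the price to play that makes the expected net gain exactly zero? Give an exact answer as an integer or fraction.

E[payout] = (3/38)·9 + (4/38)·8 + (1/38)·(-11) + (9/38)·159 + (10/38)·0 + (11/38)·1 = 745/19
Fair fee = E[payout] = 745/19

745/19 dollars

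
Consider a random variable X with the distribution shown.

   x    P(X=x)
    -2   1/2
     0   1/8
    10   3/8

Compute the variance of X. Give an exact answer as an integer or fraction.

E[X] = (1/2)·(-2) + (1/8)·0 + (3/8)·10 = 11/4
E[X²] = (1/2)·4 + (1/8)·0 + (3/8)·100 = 79/2
Var(X) = 79/2 − (11/4)² = 511/16

511/16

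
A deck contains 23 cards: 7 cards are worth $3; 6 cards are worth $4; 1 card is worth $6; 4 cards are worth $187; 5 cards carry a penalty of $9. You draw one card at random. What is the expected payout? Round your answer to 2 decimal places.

$32.78

E[payout] = (7/23)·3 + (6/23)·4 + (1/23)·6 + (4/23)·187 + (5/23)·(-9) = 754/23
≈ $32.78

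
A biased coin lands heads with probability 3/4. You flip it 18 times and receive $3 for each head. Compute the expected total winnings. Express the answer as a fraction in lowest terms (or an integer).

E[#heads] = 18·3/4 = 27/2 (linearity over flips).
E[winnings] = 3·27/2 = 81/2.

81/2 dollars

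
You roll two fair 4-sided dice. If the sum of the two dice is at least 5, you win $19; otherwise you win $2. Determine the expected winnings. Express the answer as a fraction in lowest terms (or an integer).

E[payout] = (3/8)·2 + (5/8)·19 = 101/8

101/8 dollars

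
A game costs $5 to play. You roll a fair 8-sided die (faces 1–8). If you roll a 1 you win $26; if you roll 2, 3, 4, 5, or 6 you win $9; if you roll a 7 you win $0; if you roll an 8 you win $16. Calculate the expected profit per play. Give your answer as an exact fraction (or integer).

47/8 dollars

E[payout] = (1/8)·0 + (5/8)·9 + (1/8)·16 + (1/8)·26 = 87/8
Expected profit = 87/8 − 5 = 47/8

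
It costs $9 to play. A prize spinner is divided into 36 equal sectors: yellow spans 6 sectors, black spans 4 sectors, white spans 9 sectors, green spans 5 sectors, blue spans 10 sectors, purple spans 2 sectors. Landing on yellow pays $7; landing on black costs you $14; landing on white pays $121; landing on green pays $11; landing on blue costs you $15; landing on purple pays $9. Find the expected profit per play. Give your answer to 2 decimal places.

E[payout] = (6/36)·7 + (4/36)·(-14) + (9/36)·121 + (5/36)·11 + (10/36)·(-15) + (2/36)·9 = 499/18
Expected profit = 499/18 − 9 = 337/18 ≈ $18.72

$18.72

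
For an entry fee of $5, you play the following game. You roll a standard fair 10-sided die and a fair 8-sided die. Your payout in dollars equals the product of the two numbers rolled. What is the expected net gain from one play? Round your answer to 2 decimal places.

$19.75

Distribution of the product of the two numbers rolled: 1 w.p. 1/80, 2 w.p. 1/40, 3 w.p. 1/40, 4 w.p. 3/80, 5 w.p. 1/40, 6 w.p. 1/20, …
E[payout] = (1/80)·1 + (1/40)·2 + (1/40)·3 + (3/80)·4 + (1/40)·5 + (1/20)·6 + (1/40)·7 + (1/20)·8 + (1/40)·9 + (3/80)·10 + (1/20)·12 + (1/40)·14 + (1/40)·15 + (3/80)·16 + (3/80)·18 + (3/80)·20 + (1/40)·21 + (1/20)·24 + (1/80)·25 + (1/80)·27 + (1/40)·28 + (3/80)·30 + (1/40)·32 + (1/40)·35 + (1/40)·36 + (3/80)·40 + (1/40)·42 + (1/80)·45 + (1/40)·48 + (1/80)·49 + (1/80)·50 + (1/80)·54 + (1/40)·56 + (1/80)·60 + (1/80)·63 + (1/80)·64 + (1/80)·70 + (1/80)·72 + (1/80)·80 = 99/4
Expected profit = 99/4 − 5 = 79/4 ≈ $19.75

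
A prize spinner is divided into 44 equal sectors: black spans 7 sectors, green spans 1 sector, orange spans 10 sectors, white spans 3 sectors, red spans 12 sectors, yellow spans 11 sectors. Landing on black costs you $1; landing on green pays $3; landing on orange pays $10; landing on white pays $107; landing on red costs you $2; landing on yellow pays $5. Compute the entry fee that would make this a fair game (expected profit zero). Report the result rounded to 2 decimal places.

E[payout] = (7/44)·(-1) + (1/44)·3 + (10/44)·10 + (3/44)·107 + (12/44)·(-2) + (11/44)·5 = 112/11
Fair fee = E[payout] = 112/11 ≈ $10.18

$10.18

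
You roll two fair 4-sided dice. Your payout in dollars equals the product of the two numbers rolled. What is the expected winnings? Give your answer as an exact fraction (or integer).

Distribution of the product of the two numbers rolled: 1 w.p. 1/16, 2 w.p. 1/8, 3 w.p. 1/8, 4 w.p. 3/16, 6 w.p. 1/8, 8 w.p. 1/8, …
E[payout] = (1/16)·1 + (1/8)·2 + (1/8)·3 + (3/16)·4 + (1/8)·6 + (1/8)·8 + (1/16)·9 + (1/8)·12 + (1/16)·16 = 25/4

25/4 dollars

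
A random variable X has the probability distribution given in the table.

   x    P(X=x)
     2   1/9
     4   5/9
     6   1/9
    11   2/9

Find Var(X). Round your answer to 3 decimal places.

E[X] = (1/9)·2 + (5/9)·4 + (1/9)·6 + (2/9)·11 = 50/9
E[X²] = (1/9)·4 + (5/9)·16 + (1/9)·36 + (2/9)·121 = 362/9
Var(X) = 362/9 − (50/9)² = 758/81 ≈ 9.358

9.358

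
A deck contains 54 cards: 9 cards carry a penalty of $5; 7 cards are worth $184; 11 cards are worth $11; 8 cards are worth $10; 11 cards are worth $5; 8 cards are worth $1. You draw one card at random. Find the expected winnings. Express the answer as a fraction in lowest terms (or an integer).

E[payout] = (9/54)·(-5) + (7/54)·184 + (11/54)·11 + (8/54)·10 + (11/54)·5 + (8/54)·1 = 1507/54

1507/54 dollars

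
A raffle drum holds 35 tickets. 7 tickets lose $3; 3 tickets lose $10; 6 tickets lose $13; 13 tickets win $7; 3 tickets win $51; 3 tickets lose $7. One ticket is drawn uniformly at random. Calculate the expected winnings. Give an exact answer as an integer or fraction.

E[payout] = (7/35)·(-3) + (3/35)·(-10) + (6/35)·(-13) + (13/35)·7 + (3/35)·51 + (3/35)·(-7) = 94/35

94/35 dollars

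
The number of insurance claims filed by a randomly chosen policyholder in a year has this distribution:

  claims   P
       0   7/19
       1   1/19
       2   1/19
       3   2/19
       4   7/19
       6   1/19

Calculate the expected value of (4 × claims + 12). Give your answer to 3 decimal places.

21.053

E[4x+12] = (7/19)·12 + (1/19)·16 + (1/19)·20 + (2/19)·24 + (7/19)·28 + (1/19)·36
     = 400/19 ≈ 21.053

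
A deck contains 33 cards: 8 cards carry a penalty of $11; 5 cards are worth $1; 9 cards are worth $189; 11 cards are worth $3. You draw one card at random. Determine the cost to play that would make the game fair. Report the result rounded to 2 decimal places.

$50.03

E[payout] = (8/33)·(-11) + (5/33)·1 + (9/33)·189 + (11/33)·3 = 1651/33
Fair fee = E[payout] = 1651/33 ≈ $50.03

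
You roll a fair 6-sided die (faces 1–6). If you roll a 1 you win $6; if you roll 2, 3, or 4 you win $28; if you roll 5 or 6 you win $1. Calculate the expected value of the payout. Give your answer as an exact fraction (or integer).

E[payout] = (1/3)·1 + (1/6)·6 + (1/2)·28 = 46/3

46/3 dollars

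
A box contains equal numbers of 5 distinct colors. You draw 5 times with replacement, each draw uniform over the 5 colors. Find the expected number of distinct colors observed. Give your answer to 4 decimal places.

3.3616

Let Xⱼ=1 if type j appears at least once. P(Xⱼ=1) = 1 − ((5−1)/5)^5 = 2101/3125.
E[#distinct] = 5·2101/3125 = 2101/625.
≈ 3.3616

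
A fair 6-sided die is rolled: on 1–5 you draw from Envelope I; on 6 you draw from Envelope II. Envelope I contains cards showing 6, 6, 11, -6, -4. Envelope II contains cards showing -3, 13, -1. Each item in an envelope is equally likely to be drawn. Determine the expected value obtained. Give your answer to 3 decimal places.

2.667

E[X | Envelope I] = (6 + 6 + 11 − 6 − 4)/5 = 13/5
E[X | Envelope II] = (-3 + 13 − 1)/3 = 3
E[X] = (5/6)·13/5 + (1/6)·3 = 8/3 ≈ 2.667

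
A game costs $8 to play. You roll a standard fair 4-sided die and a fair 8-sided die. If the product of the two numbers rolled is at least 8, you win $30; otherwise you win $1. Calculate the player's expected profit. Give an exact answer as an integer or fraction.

E[payout] = (13/32)·1 + (19/32)·30 = 583/32
Expected profit = 583/32 − 8 = 327/32

327/32 dollars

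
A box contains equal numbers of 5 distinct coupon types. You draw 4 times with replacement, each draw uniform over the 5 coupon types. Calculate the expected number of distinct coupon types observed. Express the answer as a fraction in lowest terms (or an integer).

Let Xⱼ=1 if type j appears at least once. P(Xⱼ=1) = 1 − ((5−1)/5)^4 = 369/625.
E[#distinct] = 5·369/625 = 369/125.

369/125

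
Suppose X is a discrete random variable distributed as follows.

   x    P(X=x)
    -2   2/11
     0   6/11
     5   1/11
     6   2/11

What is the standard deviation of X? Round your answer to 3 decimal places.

E[X] = 13/11, E[X²] = 105/11
Var(X) = E[X²] − (E[X])² = 105/11 − 169/121 = 986/121
SD(X) = √(986/121) ≈ 2.855

2.855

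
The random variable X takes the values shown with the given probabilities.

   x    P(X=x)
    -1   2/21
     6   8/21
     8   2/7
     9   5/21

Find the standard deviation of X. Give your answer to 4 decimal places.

E[X] = 139/21, E[X²] = 1079/21
Var(X) = E[X²] − (E[X])² = 1079/21 − 19321/441 = 3338/441
SD(X) = √(3338/441) ≈ 2.7512

2.7512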